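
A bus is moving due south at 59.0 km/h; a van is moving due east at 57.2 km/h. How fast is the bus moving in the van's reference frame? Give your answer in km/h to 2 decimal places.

82.18 km/h

Taking east as x and north as y: bus velocity = (0.000, -59.000) km/h; van velocity = (57.200, 0.000) km/h.
Velocity of bus relative to van = (0.000, -59.000) − (57.200, 0.000) = (-57.200, -59.000) km/h.
Magnitude = |(-57.200, -59.000)| = 82.176 km/h.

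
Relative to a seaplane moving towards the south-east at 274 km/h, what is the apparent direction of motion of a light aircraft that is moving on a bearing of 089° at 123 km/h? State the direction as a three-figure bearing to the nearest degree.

340°

Taking east as x and north as y: light aircraft velocity = (122.981, 2.147) km/h; seaplane velocity = (193.747, -193.747) km/h.
Velocity of light aircraft relative to seaplane = (122.981, 2.147) − (193.747, -193.747) = (-70.766, 195.894) km/h.
Bearing = atan2(-70.77, 195.89) = 340.14° clockwise from north.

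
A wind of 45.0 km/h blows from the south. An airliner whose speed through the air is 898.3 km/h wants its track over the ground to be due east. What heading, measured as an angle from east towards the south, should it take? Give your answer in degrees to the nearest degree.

3°

The wind pushes perpendicular to the desired track; the heading must have a component into the wind equal to 45.0 km/h: 898.3 sin θ = 45.0.
sin θ = 0.0501, so θ = 2.871°.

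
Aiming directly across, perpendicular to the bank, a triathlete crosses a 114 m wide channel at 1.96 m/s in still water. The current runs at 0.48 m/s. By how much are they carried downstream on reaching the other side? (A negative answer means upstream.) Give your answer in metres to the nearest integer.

28 m

Perpendicular speed = 1.960 m/s; crossing time = 114 / 1.960 = 58.163 s.
Net downstream speed = 0.480 m/s.
Drift = 0.480 × 58.163 = 27.918 m (downstream).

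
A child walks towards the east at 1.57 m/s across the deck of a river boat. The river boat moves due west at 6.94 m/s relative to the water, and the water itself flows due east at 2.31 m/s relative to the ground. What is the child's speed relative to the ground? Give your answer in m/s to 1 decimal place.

3.1 m/s

In east/north components (m/s): child relative to river boat = (1.570, 0.000); river boat relative to water = (-6.940, 0.000); water relative to ground = (2.310, 0.000).
Sum = (-3.060, 0.000) m/s.
Speed = |(-3.060, 0.000)| = 3.060 m/s.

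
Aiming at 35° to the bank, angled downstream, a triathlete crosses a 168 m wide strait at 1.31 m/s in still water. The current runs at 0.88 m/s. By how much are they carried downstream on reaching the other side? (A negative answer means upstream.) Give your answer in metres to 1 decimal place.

Perpendicular speed = 0.751 m/s; crossing time = 168 / 0.751 = 223.587 s.
Net downstream speed = 1.953 m/s.
Drift = 1.953 × 223.587 = 436.685 m (downstream).

436.7 m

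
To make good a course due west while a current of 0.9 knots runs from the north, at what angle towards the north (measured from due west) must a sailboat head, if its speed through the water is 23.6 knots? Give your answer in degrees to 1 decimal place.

The current pushes perpendicular to the desired track; the heading must have a component into the current equal to 0.9 knots: 23.6 sin θ = 0.9.
sin θ = 0.0381, so θ = 2.186°.

2.2°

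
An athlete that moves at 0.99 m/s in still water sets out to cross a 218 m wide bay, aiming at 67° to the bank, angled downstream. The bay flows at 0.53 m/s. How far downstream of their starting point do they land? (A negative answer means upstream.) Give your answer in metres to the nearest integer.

Perpendicular speed = 0.911 m/s; crossing time = 218 / 0.911 = 239.219 s.
Net downstream speed = 0.917 m/s.
Drift = 0.917 × 239.219 = 219.321 m (downstream).

219 m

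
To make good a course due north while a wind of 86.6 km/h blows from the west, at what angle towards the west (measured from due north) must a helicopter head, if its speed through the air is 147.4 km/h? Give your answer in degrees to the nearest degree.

The wind pushes perpendicular to the desired track; the heading must have a component into the wind equal to 86.6 km/h: 147.4 sin θ = 86.6.
sin θ = 0.5875, so θ = 35.981°.

36°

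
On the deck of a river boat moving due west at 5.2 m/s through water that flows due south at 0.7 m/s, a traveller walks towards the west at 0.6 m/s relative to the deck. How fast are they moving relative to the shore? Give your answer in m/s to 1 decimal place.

5.8 m/s

In east/north components (m/s): traveller relative to river boat = (-0.600, 0.000); river boat relative to water = (-5.200, 0.000); water relative to ground = (0.000, -0.700).
Sum = (-5.800, -0.700) m/s.
Speed = |(-5.800, -0.700)| = 5.842 m/s.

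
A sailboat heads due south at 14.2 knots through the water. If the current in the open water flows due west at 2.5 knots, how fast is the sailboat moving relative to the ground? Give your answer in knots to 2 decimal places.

14.42 knots

Taking east as x and north as y: velocity relative to the water = (0.000, -14.200) knots; the water relative to ground = (-2.500, 0.000) knots.
Velocity relative to ground = (0.000, -14.200) + (-2.500, 0.000) = (-2.500, -14.200) knots.
Speed = |(-2.500, -14.200)| = 14.418 knots.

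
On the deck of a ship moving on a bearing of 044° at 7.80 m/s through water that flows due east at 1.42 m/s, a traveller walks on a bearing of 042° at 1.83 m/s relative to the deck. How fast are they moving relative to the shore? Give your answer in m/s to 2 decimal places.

10.66 m/s

In east/north components (m/s): traveller relative to ship = (1.225, 1.360); ship relative to water = (5.418, 5.611); water relative to ground = (1.420, 0.000).
Sum = (8.063, 6.971) m/s.
Speed = |(8.063, 6.971)| = 10.658 m/s.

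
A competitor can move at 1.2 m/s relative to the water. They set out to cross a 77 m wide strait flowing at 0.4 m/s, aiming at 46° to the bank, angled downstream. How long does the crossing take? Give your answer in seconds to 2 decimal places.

89.20 s

The component of the competitor's velocity perpendicular to the bank is 1.2 × sin 46° = 0.863 m/s.
The flow acts along the bank and has no component across it.
Time = 77 / 0.863 = 89.202 s.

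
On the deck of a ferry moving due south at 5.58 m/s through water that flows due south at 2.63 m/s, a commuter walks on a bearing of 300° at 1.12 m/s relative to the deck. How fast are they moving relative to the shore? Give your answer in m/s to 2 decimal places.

In east/north components (m/s): commuter relative to ferry = (-0.970, 0.560); ferry relative to water = (0.000, -5.580); water relative to ground = (0.000, -2.630).
Sum = (-0.970, -7.650) m/s.
Speed = |(-0.970, -7.650)| = 7.711 m/s.

7.71 m/s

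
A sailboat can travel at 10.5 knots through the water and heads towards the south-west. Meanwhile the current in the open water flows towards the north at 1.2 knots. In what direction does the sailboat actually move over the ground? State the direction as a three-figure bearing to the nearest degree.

230°

Taking east as x and north as y: velocity relative to the water = (-7.425, -7.425) knots; the water relative to ground = (0.000, 1.200) knots.
Velocity relative to ground = (-7.425, -7.425) + (0.000, 1.200) = (-7.425, -6.225) knots.
Bearing = atan2(-7.42, -6.22) = 230.02° clockwise from north.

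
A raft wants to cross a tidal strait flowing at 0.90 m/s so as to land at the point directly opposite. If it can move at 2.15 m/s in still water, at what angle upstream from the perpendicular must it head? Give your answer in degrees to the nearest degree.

25°

To cancel the current, the upstream component of the raft's velocity must equal the flow: 2.15 sin θ = 0.90.
sin θ = 0.90 / 2.15 = 0.4186.
θ = arcsin(0.4186) = 24.747°.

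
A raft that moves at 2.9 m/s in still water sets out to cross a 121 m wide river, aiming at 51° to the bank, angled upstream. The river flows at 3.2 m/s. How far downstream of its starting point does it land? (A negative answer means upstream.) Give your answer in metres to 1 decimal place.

Perpendicular speed = 2.254 m/s; crossing time = 121 / 2.254 = 53.689 s.
Net downstream speed = 1.375 m/s.
Drift = 1.375 × 53.689 = 73.821 m (downstream).

73.8 m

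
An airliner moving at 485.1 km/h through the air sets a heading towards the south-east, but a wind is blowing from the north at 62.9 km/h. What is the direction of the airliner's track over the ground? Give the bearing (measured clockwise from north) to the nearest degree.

Taking east as x and north as y: velocity relative to the air = (343.017, -343.017) km/h; the air relative to ground = (0.000, -62.900) km/h.
Velocity relative to ground = (343.017, -343.017) + (0.000, -62.900) = (343.017, -405.917) km/h.
Bearing = atan2(343.02, -405.92) = 139.80° clockwise from north.

140°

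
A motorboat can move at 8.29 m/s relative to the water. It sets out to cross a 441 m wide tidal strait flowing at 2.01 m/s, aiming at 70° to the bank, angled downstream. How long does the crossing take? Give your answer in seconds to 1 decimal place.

The component of the motorboat's velocity perpendicular to the bank is 8.29 × sin 70° = 7.790 m/s.
The current is parallel to the bank, so it does not affect the crossing time.
Time = 441 / 7.790 = 56.611 s.

56.6 s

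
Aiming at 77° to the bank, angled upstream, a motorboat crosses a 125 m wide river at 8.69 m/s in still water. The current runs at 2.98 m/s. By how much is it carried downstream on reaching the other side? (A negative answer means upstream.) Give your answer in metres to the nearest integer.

15 m

Perpendicular speed = 8.467 m/s; crossing time = 125 / 8.467 = 14.763 s.
Net downstream speed = 1.025 m/s.
Drift = 1.025 × 14.763 = 15.134 m (downstream).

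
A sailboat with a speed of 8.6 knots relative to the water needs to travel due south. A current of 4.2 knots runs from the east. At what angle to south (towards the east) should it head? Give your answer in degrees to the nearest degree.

29°

The current pushes perpendicular to the desired track; the heading must have a component into the current equal to 4.2 knots: 8.6 sin θ = 4.2.
sin θ = 0.4884, so θ = 29.234°.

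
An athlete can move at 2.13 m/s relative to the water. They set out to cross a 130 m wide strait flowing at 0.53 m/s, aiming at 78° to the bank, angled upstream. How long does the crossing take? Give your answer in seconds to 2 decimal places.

62.40 s

The component of the athlete's velocity perpendicular to the bank is 2.13 × sin 78° = 2.083 m/s.
Only the cross-stream component determines the crossing time; the current contributes nothing perpendicular to the bank.
Time = 130 / 2.083 = 62.396 s.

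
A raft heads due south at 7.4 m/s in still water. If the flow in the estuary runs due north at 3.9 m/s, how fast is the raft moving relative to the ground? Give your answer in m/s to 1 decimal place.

Taking east as x and north as y: velocity relative to the water = (0.000, -7.400) m/s; the water relative to ground = (0.000, 3.900) m/s.
Velocity relative to ground = (0.000, -7.400) + (0.000, 3.900) = (0.000, -3.500) m/s.
Speed = |(0.000, -3.500)| = 3.500 m/s.

3.5 m/s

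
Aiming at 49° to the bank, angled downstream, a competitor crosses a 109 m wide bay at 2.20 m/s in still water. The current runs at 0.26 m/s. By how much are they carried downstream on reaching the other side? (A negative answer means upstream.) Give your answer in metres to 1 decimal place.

Perpendicular speed = 1.660 m/s; crossing time = 109 / 1.660 = 65.648 s.
Net downstream speed = 1.703 m/s.
Drift = 1.703 × 65.648 = 111.821 m (downstream).

111.8 m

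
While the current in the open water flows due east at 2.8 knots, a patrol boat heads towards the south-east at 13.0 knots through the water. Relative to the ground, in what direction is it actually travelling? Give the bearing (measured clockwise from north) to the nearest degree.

Taking east as x and north as y: velocity relative to the water = (9.192, -9.192) knots; the water relative to ground = (2.800, 0.000) knots.
Velocity relative to ground = (9.192, -9.192) + (2.800, 0.000) = (11.992, -9.192) knots.
Bearing = atan2(11.99, -9.19) = 127.47° clockwise from north.

127°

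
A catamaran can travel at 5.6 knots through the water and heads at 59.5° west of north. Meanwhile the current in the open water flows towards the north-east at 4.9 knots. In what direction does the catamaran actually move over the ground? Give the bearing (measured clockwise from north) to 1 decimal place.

347.8°

Taking east as x and north as y: velocity relative to the water = (-4.825, 2.842) knots; the water relative to ground = (3.465, 3.465) knots.
Velocity relative to ground = (-4.825, 2.842) + (3.465, 3.465) = (-1.360, 6.307) knots.
Bearing = atan2(-1.36, 6.31) = 347.83° clockwise from north.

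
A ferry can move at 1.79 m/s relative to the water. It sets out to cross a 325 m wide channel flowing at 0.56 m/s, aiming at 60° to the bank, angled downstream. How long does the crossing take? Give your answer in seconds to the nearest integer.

210 s

The component of the ferry's velocity perpendicular to the bank is 1.79 × sin 60° = 1.550 m/s.
The current is parallel to the bank, so it does not affect the crossing time.
Time = 325 / 1.550 = 209.652 s.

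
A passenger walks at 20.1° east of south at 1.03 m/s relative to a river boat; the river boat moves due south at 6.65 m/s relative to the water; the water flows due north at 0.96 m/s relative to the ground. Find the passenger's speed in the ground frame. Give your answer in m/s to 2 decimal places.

In east/north components (m/s): passenger relative to river boat = (0.354, -0.967); river boat relative to water = (0.000, -6.650); water relative to ground = (0.000, 0.960).
Sum = (0.354, -6.657) m/s.
Speed = |(0.354, -6.657)| = 6.667 m/s.

6.67 m/s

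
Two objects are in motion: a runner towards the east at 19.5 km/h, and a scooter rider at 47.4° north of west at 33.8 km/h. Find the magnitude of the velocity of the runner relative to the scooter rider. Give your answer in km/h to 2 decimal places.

49.14 km/h

Taking east as x and north as y: runner velocity = (19.500, 0.000) km/h; scooter rider velocity = (-22.878, 24.880) km/h.
Velocity of runner relative to scooter rider = (19.500, 0.000) − (-22.878, 24.880) = (42.378, -24.880) km/h.
Magnitude = |(42.378, -24.880)| = 49.142 km/h.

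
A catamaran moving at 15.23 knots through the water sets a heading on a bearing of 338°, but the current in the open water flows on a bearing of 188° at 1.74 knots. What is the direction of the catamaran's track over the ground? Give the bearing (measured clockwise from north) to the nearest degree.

Taking east as x and north as y: velocity relative to the water = (-5.705, 14.121) knots; the water relative to ground = (-0.242, -1.723) knots.
Velocity relative to ground = (-5.705, 14.121) + (-0.242, -1.723) = (-5.947, 12.398) knots.
Bearing = atan2(-5.95, 12.40) = 334.37° clockwise from north.

334°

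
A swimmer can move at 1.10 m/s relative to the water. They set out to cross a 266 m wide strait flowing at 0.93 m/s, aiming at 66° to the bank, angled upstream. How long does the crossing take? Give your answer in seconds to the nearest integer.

The component of the swimmer's velocity perpendicular to the bank is 1.10 × sin 66° = 1.005 m/s.
Only the cross-stream component determines the crossing time; the current contributes nothing perpendicular to the bank.
Time = 266 / 1.005 = 264.703 s.

265 s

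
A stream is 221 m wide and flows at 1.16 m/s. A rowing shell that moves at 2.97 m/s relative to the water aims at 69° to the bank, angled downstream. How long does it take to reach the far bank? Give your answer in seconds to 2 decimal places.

79.70 s

The component of the rowing shell's velocity perpendicular to the bank is 2.97 × sin 69° = 2.773 m/s.
Only the cross-stream component determines the crossing time; the current contributes nothing perpendicular to the bank.
Time = 221 / 2.773 = 79.705 s.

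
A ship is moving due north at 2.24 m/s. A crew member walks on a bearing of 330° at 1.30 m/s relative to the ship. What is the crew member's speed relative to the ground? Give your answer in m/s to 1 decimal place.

3.4 m/s

Taking east as x and north as y: ship velocity = (0.000, 2.240) m/s; crew member velocity relative to ship = (-0.650, 1.126) m/s.
Velocity relative to ground = (0.000, 2.240) + (-0.650, 1.126) = (-0.650, 3.366) m/s.
Speed = |(-0.650, 3.366)| = 3.428 m/s.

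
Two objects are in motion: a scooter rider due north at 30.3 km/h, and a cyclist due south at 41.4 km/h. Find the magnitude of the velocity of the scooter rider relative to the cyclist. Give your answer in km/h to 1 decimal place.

71.7 km/h

Taking east as x and north as y: scooter rider velocity = (0.000, 30.300) km/h; cyclist velocity = (0.000, -41.400) km/h.
Velocity of scooter rider relative to cyclist = (0.000, 30.300) − (0.000, -41.400) = (0.000, 71.700) km/h.
Magnitude = |(0.000, 71.700)| = 71.700 km/h.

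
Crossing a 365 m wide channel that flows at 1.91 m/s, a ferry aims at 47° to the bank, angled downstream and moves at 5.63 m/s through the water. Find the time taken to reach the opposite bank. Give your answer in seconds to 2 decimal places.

88.65 s

The component of the ferry's velocity perpendicular to the bank is 5.63 × sin 47° = 4.118 m/s.
The current is parallel to the bank, so it does not affect the crossing time.
Time = 365 / 4.118 = 88.646 s.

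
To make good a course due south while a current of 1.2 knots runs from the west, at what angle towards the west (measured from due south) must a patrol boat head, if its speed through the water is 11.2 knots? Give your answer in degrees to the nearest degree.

The current pushes perpendicular to the desired track; the heading must have a component into the current equal to 1.2 knots: 11.2 sin θ = 1.2.
sin θ = 0.1071, so θ = 6.151°.

6°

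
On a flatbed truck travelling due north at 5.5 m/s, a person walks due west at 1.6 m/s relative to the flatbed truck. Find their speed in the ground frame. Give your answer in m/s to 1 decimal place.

Taking east as x and north as y: flatbed truck velocity = (0.000, 5.500) m/s; person velocity relative to flatbed truck = (-1.600, 0.000) m/s.
Velocity relative to ground = (0.000, 5.500) + (-1.600, 0.000) = (-1.600, 5.500) m/s.
Speed = |(-1.600, 5.500)| = 5.728 m/s.

5.7 m/s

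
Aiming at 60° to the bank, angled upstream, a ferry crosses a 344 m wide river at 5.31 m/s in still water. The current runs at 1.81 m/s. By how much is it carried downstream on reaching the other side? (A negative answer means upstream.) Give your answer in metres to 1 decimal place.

-63.2 m

Perpendicular speed = 4.599 m/s; crossing time = 344 / 4.599 = 74.805 s.
Net downstream speed = -0.845 m/s.
Drift = -0.845 × 74.805 = -63.211 m (upstream).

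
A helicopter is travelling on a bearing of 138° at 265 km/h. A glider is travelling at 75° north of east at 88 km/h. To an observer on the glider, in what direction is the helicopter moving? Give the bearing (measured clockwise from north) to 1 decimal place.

Taking east as x and north as y: helicopter velocity = (177.320, -196.933) km/h; glider velocity = (22.776, 85.001) km/h.
Velocity of helicopter relative to glider = (177.320, -196.933) − (22.776, 85.001) = (154.544, -281.935) km/h.
Bearing = atan2(154.54, -281.93) = 151.27° clockwise from north.

151.3°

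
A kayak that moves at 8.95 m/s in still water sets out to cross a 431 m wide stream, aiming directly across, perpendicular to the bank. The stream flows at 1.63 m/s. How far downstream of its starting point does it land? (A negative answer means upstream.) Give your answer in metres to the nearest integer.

Perpendicular speed = 8.950 m/s; crossing time = 431 / 8.950 = 48.156 s.
Net downstream speed = 1.630 m/s.
Drift = 1.630 × 48.156 = 78.495 m (downstream).

78 m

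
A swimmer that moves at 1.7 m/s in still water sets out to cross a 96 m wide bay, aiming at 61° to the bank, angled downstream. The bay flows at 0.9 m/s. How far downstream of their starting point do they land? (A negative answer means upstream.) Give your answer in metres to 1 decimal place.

Perpendicular speed = 1.487 m/s; crossing time = 96 / 1.487 = 64.566 s.
Net downstream speed = 1.724 m/s.
Drift = 1.724 × 64.566 = 111.323 m (downstream).

111.3 m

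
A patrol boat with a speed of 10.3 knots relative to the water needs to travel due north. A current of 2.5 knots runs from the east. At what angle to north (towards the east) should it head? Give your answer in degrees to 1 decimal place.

14.0°

The current pushes perpendicular to the desired track; the heading must have a component into the current equal to 2.5 knots: 10.3 sin θ = 2.5.
sin θ = 0.2427, so θ = 14.047°.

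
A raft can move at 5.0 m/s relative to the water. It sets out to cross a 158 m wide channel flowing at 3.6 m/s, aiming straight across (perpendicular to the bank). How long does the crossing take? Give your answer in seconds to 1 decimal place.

The component of the raft's velocity perpendicular to the bank is 5.0 m/s.
The current is parallel to the bank, so it does not affect the crossing time.
Time = 158 / 5.000 = 31.600 s.

31.6 s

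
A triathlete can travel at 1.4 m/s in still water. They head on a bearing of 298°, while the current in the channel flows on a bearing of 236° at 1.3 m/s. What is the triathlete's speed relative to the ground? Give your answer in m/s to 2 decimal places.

2.31 m/s

Taking east as x and north as y: velocity relative to the water = (-1.236, 0.657) m/s; the water relative to ground = (-1.078, -0.727) m/s.
Velocity relative to ground = (-1.236, 0.657) + (-1.078, -0.727) = (-2.314, -0.070) m/s.
Speed = |(-2.314, -0.070)| = 2.315 m/s.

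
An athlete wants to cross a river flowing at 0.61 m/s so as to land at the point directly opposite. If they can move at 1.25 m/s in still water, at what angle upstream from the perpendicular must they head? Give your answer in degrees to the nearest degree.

29°

To cancel the current, the upstream component of the athlete's velocity must equal the flow: 1.25 sin θ = 0.61.
sin θ = 0.61 / 1.25 = 0.4880.
θ = arcsin(0.4880) = 29.209°.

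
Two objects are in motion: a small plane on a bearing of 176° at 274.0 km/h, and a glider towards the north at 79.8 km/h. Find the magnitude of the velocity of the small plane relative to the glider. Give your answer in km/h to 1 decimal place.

Taking east as x and north as y: small plane velocity = (19.113, -273.333) km/h; glider velocity = (0.000, 79.800) km/h.
Velocity of small plane relative to glider = (19.113, -273.333) − (0.000, 79.800) = (19.113, -353.133) km/h.
Magnitude = |(19.113, -353.133)| = 353.649 km/h.

353.6 km/h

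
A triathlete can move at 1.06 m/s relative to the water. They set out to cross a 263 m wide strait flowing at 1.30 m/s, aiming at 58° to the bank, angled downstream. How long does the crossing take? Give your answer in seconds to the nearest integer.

The component of the triathlete's velocity perpendicular to the bank is 1.06 × sin 58° = 0.899 m/s.
The current is parallel to the bank, so it does not affect the crossing time.
Time = 263 / 0.899 = 292.570 s.

293 s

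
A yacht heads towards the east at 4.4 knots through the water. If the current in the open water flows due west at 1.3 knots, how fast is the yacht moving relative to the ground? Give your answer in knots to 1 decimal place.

Taking east as x and north as y: velocity relative to the water = (4.400, 0.000) knots; the water relative to ground = (-1.300, 0.000) knots.
Velocity relative to ground = (4.400, 0.000) + (-1.300, 0.000) = (3.100, 0.000) knots.
Speed = |(3.100, 0.000)| = 3.100 knots.

3.1 knots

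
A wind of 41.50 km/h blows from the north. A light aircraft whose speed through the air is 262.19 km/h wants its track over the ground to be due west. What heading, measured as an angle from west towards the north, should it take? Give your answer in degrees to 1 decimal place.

The wind pushes perpendicular to the desired track; the heading must have a component into the wind equal to 41.50 km/h: 262.19 sin θ = 41.50.
sin θ = 0.1583, so θ = 9.107°.

9.1°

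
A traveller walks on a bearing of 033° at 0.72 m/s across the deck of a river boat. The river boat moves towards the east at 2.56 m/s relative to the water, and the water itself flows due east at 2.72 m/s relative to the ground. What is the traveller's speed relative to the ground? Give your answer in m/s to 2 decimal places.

5.70 m/s

In east/north components (m/s): traveller relative to river boat = (0.392, 0.604); river boat relative to water = (2.560, 0.000); water relative to ground = (2.720, 0.000).
Sum = (5.672, 0.604) m/s.
Speed = |(5.672, 0.604)| = 5.704 m/s.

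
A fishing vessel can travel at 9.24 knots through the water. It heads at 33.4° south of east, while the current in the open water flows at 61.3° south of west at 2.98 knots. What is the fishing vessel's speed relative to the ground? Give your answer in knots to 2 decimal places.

9.94 knots

Taking east as x and north as y: velocity relative to the water = (7.714, -5.086) knots; the water relative to ground = (-1.431, -2.614) knots.
Velocity relative to ground = (7.714, -5.086) + (-1.431, -2.614) = (6.283, -7.700) knots.
Speed = |(6.283, -7.700)| = 9.938 knots.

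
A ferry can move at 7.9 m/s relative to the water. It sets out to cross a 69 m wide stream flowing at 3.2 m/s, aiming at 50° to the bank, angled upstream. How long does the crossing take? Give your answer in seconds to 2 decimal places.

11.40 s

The component of the ferry's velocity perpendicular to the bank is 7.9 × sin 50° = 6.052 m/s.
The current is parallel to the bank, so it does not affect the crossing time.
Time = 69 / 6.052 = 11.402 s.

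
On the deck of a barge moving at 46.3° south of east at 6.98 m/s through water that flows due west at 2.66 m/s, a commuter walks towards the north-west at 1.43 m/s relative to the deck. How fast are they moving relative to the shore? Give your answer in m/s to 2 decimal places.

In east/north components (m/s): commuter relative to barge = (-1.011, 1.011); barge relative to water = (4.822, -5.046); water relative to ground = (-2.660, 0.000).
Sum = (1.151, -4.035) m/s.
Speed = |(1.151, -4.035)| = 4.196 m/s.

4.20 m/s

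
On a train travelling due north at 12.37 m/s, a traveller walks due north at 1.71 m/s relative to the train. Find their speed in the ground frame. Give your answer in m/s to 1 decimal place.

14.1 m/s

Taking east as x and north as y: train velocity = (0.000, 12.370) m/s; traveller velocity relative to train = (0.000, 1.710) m/s.
Velocity relative to ground = (0.000, 12.370) + (0.000, 1.710) = (0.000, 14.080) m/s.
Speed = |(0.000, 14.080)| = 14.080 m/s.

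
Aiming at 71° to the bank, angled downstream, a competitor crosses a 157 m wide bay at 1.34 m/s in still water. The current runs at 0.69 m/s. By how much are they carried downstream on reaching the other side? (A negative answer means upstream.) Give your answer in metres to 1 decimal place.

Perpendicular speed = 1.267 m/s; crossing time = 157 / 1.267 = 123.915 s.
Net downstream speed = 1.126 m/s.
Drift = 1.126 × 123.915 = 139.561 m (downstream).

139.6 m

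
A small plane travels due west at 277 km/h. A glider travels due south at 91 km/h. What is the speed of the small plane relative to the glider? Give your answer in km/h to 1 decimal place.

291.6 km/h

Taking east as x and north as y: small plane velocity = (-277.000, 0.000) km/h; glider velocity = (0.000, -91.000) km/h.
Velocity of small plane relative to glider = (-277.000, 0.000) − (0.000, -91.000) = (-277.000, 91.000) km/h.
Magnitude = |(-277.000, 91.000)| = 291.565 km/h.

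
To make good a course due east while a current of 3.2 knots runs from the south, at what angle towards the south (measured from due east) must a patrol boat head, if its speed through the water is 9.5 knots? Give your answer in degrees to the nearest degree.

20°

The current pushes perpendicular to the desired track; the heading must have a component into the current equal to 3.2 knots: 9.5 sin θ = 3.2.
sin θ = 0.3368, so θ = 19.685°.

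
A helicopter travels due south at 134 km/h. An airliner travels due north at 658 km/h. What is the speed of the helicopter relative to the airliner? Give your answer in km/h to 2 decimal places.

Taking east as x and north as y: helicopter velocity = (0.000, -134.000) km/h; airliner velocity = (0.000, 658.000) km/h.
Velocity of helicopter relative to airliner = (0.000, -134.000) − (0.000, 658.000) = (0.000, -792.000) km/h.
Magnitude = |(0.000, -792.000)| = 792.000 km/h.

792.00 km/h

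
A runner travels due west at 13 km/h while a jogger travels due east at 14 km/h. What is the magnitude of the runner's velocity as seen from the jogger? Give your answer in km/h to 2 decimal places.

Taking east as x and north as y: runner velocity = (-13.000, 0.000) km/h; jogger velocity = (14.000, 0.000) km/h.
Velocity of runner relative to jogger = (-13.000, 0.000) − (14.000, 0.000) = (-27.000, 0.000) km/h.
Magnitude = |(-27.000, 0.000)| = 27.000 km/h.

27.00 km/h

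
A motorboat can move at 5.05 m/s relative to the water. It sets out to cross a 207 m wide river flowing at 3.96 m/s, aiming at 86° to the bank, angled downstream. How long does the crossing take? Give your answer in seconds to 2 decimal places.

41.09 s

The component of the motorboat's velocity perpendicular to the bank is 5.05 × sin 86° = 5.038 m/s.
Only the cross-stream component determines the crossing time; the current contributes nothing perpendicular to the bank.
Time = 207 / 5.038 = 41.090 s.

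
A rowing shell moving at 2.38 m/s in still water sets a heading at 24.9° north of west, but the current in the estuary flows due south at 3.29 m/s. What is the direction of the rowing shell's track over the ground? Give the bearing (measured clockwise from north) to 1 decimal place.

223.3°

Taking east as x and north as y: velocity relative to the water = (-2.159, 1.002) m/s; the water relative to ground = (0.000, -3.290) m/s.
Velocity relative to ground = (-2.159, 1.002) + (0.000, -3.290) = (-2.159, -2.288) m/s.
Bearing = atan2(-2.16, -2.29) = 223.34° clockwise from north.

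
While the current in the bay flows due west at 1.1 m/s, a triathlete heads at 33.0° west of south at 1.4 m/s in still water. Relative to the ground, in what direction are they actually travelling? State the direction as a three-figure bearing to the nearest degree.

238°

Taking east as x and north as y: velocity relative to the water = (-0.762, -1.174) m/s; the water relative to ground = (-1.100, 0.000) m/s.
Velocity relative to ground = (-0.762, -1.174) + (-1.100, 0.000) = (-1.862, -1.174) m/s.
Bearing = atan2(-1.86, -1.17) = 237.77° clockwise from north.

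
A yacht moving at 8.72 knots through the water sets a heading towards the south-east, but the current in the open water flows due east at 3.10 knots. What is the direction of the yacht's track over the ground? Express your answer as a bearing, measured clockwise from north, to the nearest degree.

Taking east as x and north as y: velocity relative to the water = (6.166, -6.166) knots; the water relative to ground = (3.100, 0.000) knots.
Velocity relative to ground = (6.166, -6.166) + (3.100, 0.000) = (9.266, -6.166) knots.
Bearing = atan2(9.27, -6.17) = 123.64° clockwise from north.

124°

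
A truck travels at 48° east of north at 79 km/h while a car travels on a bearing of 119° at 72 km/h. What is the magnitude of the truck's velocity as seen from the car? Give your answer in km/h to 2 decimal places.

Taking east as x and north as y: truck velocity = (58.708, 52.861) km/h; car velocity = (62.973, -34.906) km/h.
Velocity of truck relative to car = (58.708, 52.861) − (62.973, -34.906) = (-4.264, 87.768) km/h.
Magnitude = |(-4.264, 87.768)| = 87.871 km/h.

87.87 km/h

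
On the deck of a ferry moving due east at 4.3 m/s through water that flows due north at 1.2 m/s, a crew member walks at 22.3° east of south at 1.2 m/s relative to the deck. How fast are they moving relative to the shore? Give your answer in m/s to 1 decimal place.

4.8 m/s

In east/north components (m/s): crew member relative to ferry = (0.455, -1.110); ferry relative to water = (4.300, 0.000); water relative to ground = (0.000, 1.200).
Sum = (4.755, 0.090) m/s.
Speed = |(4.755, 0.090)| = 4.756 m/s.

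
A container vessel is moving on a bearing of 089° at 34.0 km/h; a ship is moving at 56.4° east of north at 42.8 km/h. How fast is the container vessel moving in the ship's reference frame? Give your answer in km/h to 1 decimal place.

Taking east as x and north as y: container vessel velocity = (33.995, 0.593) km/h; ship velocity = (35.649, 23.685) km/h.
Velocity of container vessel relative to ship = (33.995, 0.593) − (35.649, 23.685) = (-1.654, -23.092) km/h.
Magnitude = |(-1.654, -23.092)| = 23.151 km/h.

23.2 km/h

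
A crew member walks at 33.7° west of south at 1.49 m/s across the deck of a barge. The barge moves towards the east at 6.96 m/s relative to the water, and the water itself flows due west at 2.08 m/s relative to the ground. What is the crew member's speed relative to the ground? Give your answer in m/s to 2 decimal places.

In east/north components (m/s): crew member relative to barge = (-0.827, -1.240); barge relative to water = (6.960, 0.000); water relative to ground = (-2.080, 0.000).
Sum = (4.053, -1.240) m/s.
Speed = |(4.053, -1.240)| = 4.239 m/s.

4.24 m/s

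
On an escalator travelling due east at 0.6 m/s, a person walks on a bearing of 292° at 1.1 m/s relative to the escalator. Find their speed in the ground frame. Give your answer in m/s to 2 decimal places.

0.59 m/s

Taking east as x and north as y: escalator velocity = (0.600, 0.000) m/s; person velocity relative to escalator = (-1.020, 0.412) m/s.
Velocity relative to ground = (0.600, 0.000) + (-1.020, 0.412) = (-0.420, 0.412) m/s.
Speed = |(-0.420, 0.412)| = 0.588 m/s.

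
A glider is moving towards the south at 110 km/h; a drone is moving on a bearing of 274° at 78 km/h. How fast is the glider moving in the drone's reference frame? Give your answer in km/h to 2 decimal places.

139.22 km/h

Taking east as x and north as y: glider velocity = (0.000, -110.000) km/h; drone velocity = (-77.810, 5.441) km/h.
Velocity of glider relative to drone = (0.000, -110.000) − (-77.810, 5.441) = (77.810, -115.441) km/h.
Magnitude = |(77.810, -115.441)| = 139.216 km/h.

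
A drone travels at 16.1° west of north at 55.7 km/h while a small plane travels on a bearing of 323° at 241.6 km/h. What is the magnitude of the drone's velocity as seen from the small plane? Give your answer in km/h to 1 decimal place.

190.6 km/h

Taking east as x and north as y: drone velocity = (-15.446, 53.515) km/h; small plane velocity = (-145.399, 192.950) km/h.
Velocity of drone relative to small plane = (-15.446, 53.515) − (-145.399, 192.950) = (129.952, -139.435) km/h.
Magnitude = |(129.952, -139.435)| = 190.603 km/h.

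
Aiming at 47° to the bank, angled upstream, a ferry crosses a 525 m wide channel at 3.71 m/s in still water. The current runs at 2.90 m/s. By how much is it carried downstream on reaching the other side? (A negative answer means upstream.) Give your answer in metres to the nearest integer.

Perpendicular speed = 2.713 m/s; crossing time = 525 / 2.713 = 193.490 s.
Net downstream speed = 0.370 m/s.
Drift = 0.370 × 193.490 = 71.550 m (downstream).

72 m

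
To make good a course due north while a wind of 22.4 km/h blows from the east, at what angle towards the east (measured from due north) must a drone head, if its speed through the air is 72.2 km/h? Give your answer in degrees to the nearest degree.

The wind pushes perpendicular to the desired track; the heading must have a component into the wind equal to 22.4 km/h: 72.2 sin θ = 22.4.
sin θ = 0.3102, so θ = 18.074°.

18°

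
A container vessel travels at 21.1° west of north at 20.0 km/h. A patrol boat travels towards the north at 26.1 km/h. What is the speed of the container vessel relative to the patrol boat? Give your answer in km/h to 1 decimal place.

Taking east as x and north as y: container vessel velocity = (-7.200, 18.659) km/h; patrol boat velocity = (0.000, 26.100) km/h.
Velocity of container vessel relative to patrol boat = (-7.200, 18.659) − (0.000, 26.100) = (-7.200, -7.441) km/h.
Magnitude = |(-7.200, -7.441)| = 10.354 km/h.

10.4 km/h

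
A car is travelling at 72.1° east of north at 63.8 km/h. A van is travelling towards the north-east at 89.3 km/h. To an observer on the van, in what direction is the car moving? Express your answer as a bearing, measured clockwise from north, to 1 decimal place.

183.2°

Taking east as x and north as y: car velocity = (60.712, 19.609) km/h; van velocity = (63.145, 63.145) km/h.
Velocity of car relative to van = (60.712, 19.609) − (63.145, 63.145) = (-2.433, -43.535) km/h.
Bearing = atan2(-2.43, -43.54) = 183.20° clockwise from north.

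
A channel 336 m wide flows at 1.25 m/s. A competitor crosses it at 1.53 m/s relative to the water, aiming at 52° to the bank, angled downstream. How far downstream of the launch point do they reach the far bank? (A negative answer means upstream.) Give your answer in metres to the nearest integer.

611 m

Perpendicular speed = 1.206 m/s; crossing time = 336 / 1.206 = 278.686 s.
Net downstream speed = 2.192 m/s.
Drift = 2.192 × 278.686 = 610.870 m (downstream).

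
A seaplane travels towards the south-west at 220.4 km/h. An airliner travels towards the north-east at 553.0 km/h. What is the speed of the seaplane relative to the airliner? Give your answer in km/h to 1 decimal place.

773.4 km/h

Taking east as x and north as y: seaplane velocity = (-155.846, -155.846) km/h; airliner velocity = (391.030, 391.030) km/h.
Velocity of seaplane relative to airliner = (-155.846, -155.846) − (391.030, 391.030) = (-546.876, -546.876) km/h.
Magnitude = |(-546.876, -546.876)| = 773.400 km/h.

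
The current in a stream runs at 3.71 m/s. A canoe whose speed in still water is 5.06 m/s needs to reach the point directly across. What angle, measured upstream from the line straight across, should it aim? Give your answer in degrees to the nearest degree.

To cancel the current, the upstream component of the canoe's velocity must equal the flow: 5.06 sin θ = 3.71.
sin θ = 3.71 / 5.06 = 0.7332.
θ = arcsin(0.7332) = 47.155°.

47°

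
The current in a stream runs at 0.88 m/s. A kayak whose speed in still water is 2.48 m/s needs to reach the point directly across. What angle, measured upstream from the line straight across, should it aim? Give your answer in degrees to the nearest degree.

21°

To cancel the current, the upstream component of the kayak's velocity must equal the flow: 2.48 sin θ = 0.88.
sin θ = 0.88 / 2.48 = 0.3548.
θ = arcsin(0.3548) = 20.784°.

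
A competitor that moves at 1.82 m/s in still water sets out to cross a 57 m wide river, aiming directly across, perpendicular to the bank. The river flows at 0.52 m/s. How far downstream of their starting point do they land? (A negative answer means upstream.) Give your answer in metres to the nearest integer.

Perpendicular speed = 1.820 m/s; crossing time = 57 / 1.820 = 31.319 s.
Net downstream speed = 0.520 m/s.
Drift = 0.520 × 31.319 = 16.286 m (downstream).

16 m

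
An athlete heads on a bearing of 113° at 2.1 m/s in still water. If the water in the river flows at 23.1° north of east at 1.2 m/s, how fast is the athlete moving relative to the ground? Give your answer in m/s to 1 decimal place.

3.1 m/s

Taking east as x and north as y: velocity relative to the water = (1.933, -0.821) m/s; the water relative to ground = (1.104, 0.471) m/s.
Velocity relative to ground = (1.933, -0.821) + (1.104, 0.471) = (3.037, -0.350) m/s.
Speed = |(3.037, -0.350)| = 3.057 m/s.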